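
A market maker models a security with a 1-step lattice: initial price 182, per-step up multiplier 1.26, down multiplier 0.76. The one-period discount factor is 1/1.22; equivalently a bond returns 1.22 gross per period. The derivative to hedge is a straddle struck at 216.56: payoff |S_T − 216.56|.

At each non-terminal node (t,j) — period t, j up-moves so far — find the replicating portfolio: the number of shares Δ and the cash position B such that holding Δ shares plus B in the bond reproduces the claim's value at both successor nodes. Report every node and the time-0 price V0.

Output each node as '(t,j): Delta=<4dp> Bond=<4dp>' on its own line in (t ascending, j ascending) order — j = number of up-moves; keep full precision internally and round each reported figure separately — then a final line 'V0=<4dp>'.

Since d<R<u, set p* = (R−d)/(u−d) = 0.9200; price each node as the discounted p*-expectation of its children.
Payoff layer (t=1): V(1,0)=78.2400, V(1,1)=12.7600
Node (0,0) S=182.0000: V=(p*·12.7600+(1−p*)·78.2400)/1.22=14.7528; Δ=(12.7600−78.2400)/(229.3200−138.3200)=-0.7196; B=V−Δ·S=145.7128
Root portfolio cost Δ·182+B reproduces V0=14.7528.

(0,0): Delta=-0.7196 Bond=145.7128
V0=14.7528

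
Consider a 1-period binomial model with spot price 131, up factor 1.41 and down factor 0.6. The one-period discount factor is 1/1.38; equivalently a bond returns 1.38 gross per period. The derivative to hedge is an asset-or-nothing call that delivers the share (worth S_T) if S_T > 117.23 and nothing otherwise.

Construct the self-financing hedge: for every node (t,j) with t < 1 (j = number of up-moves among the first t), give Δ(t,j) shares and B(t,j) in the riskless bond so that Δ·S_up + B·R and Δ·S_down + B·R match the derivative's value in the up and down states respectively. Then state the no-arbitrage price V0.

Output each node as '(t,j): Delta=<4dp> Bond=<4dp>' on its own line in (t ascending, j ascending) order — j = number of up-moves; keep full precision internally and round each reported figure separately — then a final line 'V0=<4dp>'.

(0,0): Delta=1.7407 Bond=-99.1465
V0=128.8905

Under the risk-neutral measure, an up-move has probability p* = (R−d)/(u−d) = 0.9630 and values discount at R = 1.38.
Payoff layer (t=1): V(1,0)=0.0000, V(1,1)=184.7100
Node (0,0) S=131.0000: V=(p*·184.7100+(1−p*)·0.0000)/1.38=128.8905; Δ=(184.7100−0.0000)/(184.7100−78.6000)=1.7407; B=V−Δ·S=-99.1465
The time-0 hedge costs 128.8905, which is the no-arbitrage price.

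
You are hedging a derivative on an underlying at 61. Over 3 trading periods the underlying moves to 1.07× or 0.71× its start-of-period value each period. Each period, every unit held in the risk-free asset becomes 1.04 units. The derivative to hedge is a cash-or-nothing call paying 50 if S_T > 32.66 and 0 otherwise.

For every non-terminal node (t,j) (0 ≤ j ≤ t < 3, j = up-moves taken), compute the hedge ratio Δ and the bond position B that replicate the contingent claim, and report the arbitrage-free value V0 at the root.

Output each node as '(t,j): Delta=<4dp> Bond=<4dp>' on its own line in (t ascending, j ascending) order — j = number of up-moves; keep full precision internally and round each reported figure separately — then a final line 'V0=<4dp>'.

Since d<R<u, set p* = (R−d)/(u−d) = 0.9167; price each node as the discounted p*-expectation of its children.
Terminal payoffs: V(3,0)=0.0000, V(3,1)=50.0000, V(3,2)=50.0000, V(3,3)=50.0000
  t=2,j=0: stock 30.7501 → up 32.9026 (V=50.0000), down 21.8326 (V=0.0000). Price 44.0705; hedge Δ=4.5167, bond B=-94.8184.
  t=2,j=1: stock 46.3417 → up 49.5856 (V=50.0000), down 32.9026 (V=50.0000). Price 48.0769; hedge Δ=0.0000, bond B=48.0769.
  t=2,j=2: stock 69.8389 → up 74.7276 (V=50.0000), down 49.5856 (V=50.0000). Price 48.0769; hedge Δ=0.0000, bond B=48.0769.
  t=1,j=0: stock 43.3100 → up 46.3417 (V=48.0769), down 30.7501 (V=44.0705). Price 45.9068; hedge Δ=0.2570, bond B=34.7779.
  t=1,j=1: stock 65.2700 → up 69.8389 (V=48.0769), down 46.3417 (V=48.0769). Price 46.2278; hedge Δ=0.0000, bond B=46.2278.
  t=0,j=0: stock 61.0000 → up 65.2700 (V=46.2278), down 43.3100 (V=45.9068). Price 44.4241; hedge Δ=0.0146, bond B=43.5324.
Self-financing check: at every node Δ·S+B equals the discounted successor values.

(0,0): Delta=0.0146 Bond=43.5324
(1,0): Delta=0.2570 Bond=34.7779
(1,1): Delta=0.0000 Bond=46.2278
(2,0): Delta=4.5167 Bond=-94.8184
(2,1): Delta=0.0000 Bond=48.0769
(2,2): Delta=0.0000 Bond=48.0769
V0=44.4241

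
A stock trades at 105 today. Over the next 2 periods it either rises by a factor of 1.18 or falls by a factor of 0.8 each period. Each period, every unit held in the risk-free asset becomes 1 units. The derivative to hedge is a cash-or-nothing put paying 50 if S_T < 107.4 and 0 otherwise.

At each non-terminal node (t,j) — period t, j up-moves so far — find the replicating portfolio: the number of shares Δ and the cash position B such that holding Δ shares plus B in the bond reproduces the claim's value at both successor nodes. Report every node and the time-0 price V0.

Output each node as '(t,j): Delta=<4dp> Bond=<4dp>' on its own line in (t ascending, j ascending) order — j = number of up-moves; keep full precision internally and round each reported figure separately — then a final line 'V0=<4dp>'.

No-arbitrage ⇒ martingale measure with p* = (R−d)/(u−d) = 0.5263.
At expiry t=2: V(2,0)=50.0000, V(2,1)=50.0000, V(2,2)=0.0000
  t=1,j=0: stock 84.0000 → up 99.1200 (V=50.0000), down 67.2000 (V=50.0000). Price 50.0000; hedge Δ=0.0000, bond B=50.0000.
  t=1,j=1: stock 123.9000 → up 146.2020 (V=0.0000), down 99.1200 (V=50.0000). Price 23.6842; hedge Δ=-1.0620, bond B=155.2632.
  t=0,j=0: stock 105.0000 → up 123.9000 (V=23.6842), down 84.0000 (V=50.0000). Price 36.1496; hedge Δ=-0.6595, bond B=105.4017.
The time-0 hedge costs 36.1496, which is the no-arbitrage price.

(0,0): Delta=-0.6595 Bond=105.4017
(1,0): Delta=0.0000 Bond=50.0000
(1,1): Delta=-1.0620 Bond=155.2632
V0=36.1496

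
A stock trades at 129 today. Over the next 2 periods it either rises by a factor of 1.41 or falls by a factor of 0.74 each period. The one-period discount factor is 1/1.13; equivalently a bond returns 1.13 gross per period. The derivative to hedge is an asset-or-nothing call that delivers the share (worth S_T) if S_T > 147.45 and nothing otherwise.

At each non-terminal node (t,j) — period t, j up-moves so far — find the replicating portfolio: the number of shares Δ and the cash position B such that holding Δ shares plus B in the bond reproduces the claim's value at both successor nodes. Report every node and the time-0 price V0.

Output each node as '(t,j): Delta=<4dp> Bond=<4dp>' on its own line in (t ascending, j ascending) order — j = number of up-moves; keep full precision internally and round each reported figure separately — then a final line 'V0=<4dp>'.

No-arbitrage ⇒ martingale measure with p* = (R−d)/(u−d) = 0.5821.
At expiry t=2: V(2,0)=0.0000, V(2,1)=0.0000, V(2,2)=256.4649
  t=1,j=0: stock 95.4600 → up 134.5986 (V=0.0000), down 70.6404 (V=0.0000). Price 0.0000; hedge Δ=0.0000, bond B=0.0000.
  t=1,j=1: stock 181.8900 → up 256.4649 (V=256.4649), down 134.5986 (V=0.0000). Price 132.1111; hedge Δ=2.1045, bond B=-250.6723.
  t=0,j=0: stock 129.0000 → up 181.8900 (V=132.1111), down 95.4600 (V=0.0000). Price 68.0535; hedge Δ=1.5285, bond B=-129.1272.
Root portfolio cost Δ·129+B reproduces V0=68.0535.

(0,0): Delta=1.5285 Bond=-129.1272
(1,0): Delta=0.0000 Bond=0.0000
(1,1): Delta=2.1045 Bond=-250.6723
V0=68.0535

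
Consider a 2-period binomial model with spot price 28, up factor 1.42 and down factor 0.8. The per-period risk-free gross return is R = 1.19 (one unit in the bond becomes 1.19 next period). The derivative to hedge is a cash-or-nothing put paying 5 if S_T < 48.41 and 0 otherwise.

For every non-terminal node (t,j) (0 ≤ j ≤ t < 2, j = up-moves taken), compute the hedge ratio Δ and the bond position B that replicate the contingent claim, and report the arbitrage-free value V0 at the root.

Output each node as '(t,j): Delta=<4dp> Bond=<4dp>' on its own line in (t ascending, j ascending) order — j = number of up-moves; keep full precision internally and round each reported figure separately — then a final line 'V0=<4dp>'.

The replicating-portfolio and risk-neutral prices coincide; use p* = (1.19−0.8)/(1.42−0.8) = 0.6290 for the latter.
Terminal values V(2,·): V(2,0)=5.0000, V(2,1)=5.0000, V(2,2)=0.0000
Node (1,0) S=22.4000: V=(p*·5.0000+(1−p*)·5.0000)/1.19=4.2017; Δ=(5.0000−5.0000)/(31.8080−17.9200)=0.0000; B=V−Δ·S=4.2017
Node (1,1) S=39.7600: V=(p*·0.0000+(1−p*)·5.0000)/1.19=1.5587; Δ=(0.0000−5.0000)/(56.4592−31.8080)=-0.2028; B=V−Δ·S=9.6232
Node (0,0) S=28.0000: V=(p*·1.5587+(1−p*)·4.2017)/1.19=2.1337; Δ=(1.5587−4.2017)/(39.7600−22.4000)=-0.1522; B=V−Δ·S=6.3966
Root portfolio cost Δ·28+B reproduces V0=2.1337.

(0,0): Delta=-0.1522 Bond=6.3966
(1,0): Delta=0.0000 Bond=4.2017
(1,1): Delta=-0.2028 Bond=9.6232
V0=2.1337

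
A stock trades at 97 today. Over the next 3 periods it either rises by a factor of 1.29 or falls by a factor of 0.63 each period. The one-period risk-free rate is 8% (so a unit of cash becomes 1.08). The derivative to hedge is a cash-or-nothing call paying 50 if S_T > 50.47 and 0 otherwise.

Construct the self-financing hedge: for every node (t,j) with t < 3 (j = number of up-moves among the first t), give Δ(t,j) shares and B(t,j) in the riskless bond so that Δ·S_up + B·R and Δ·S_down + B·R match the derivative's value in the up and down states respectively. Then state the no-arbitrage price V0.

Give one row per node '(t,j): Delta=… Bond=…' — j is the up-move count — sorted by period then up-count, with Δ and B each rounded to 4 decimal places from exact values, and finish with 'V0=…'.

The replicating-portfolio and risk-neutral prices coincide; use p* = (1.08−0.63)/(1.29−0.63) = 0.6818 for the latter.
Payoff layer (t=3): V(3,0)=0.0000, V(3,1)=0.0000, V(3,2)=50.0000, V(3,3)=50.0000
Node (2,0) S=38.4993: V=(p*·0.0000+(1−p*)·0.0000)/1.08=0.0000; Δ=(0.0000−0.0000)/(49.6641−24.2546)=0.0000; B=V−Δ·S=0.0000
Node (2,1) S=78.8319: V=(p*·50.0000+(1−p*)·0.0000)/1.08=31.5657; Δ=(50.0000−0.0000)/(101.6932−49.6641)=0.9610; B=V−Δ·S=-44.1919
Node (2,2) S=161.4177: V=(p*·50.0000+(1−p*)·50.0000)/1.08=46.2963; Δ=(50.0000−50.0000)/(208.2288−101.6932)=0.0000; B=V−Δ·S=46.2963
Node (1,0) S=61.1100: V=(p*·31.5657+(1−p*)·0.0000)/1.08=19.9278; Δ=(31.5657−0.0000)/(78.8319−38.4993)=0.7826; B=V−Δ·S=-27.8989
Node (1,1) S=125.1300: V=(p*·46.2963+(1−p*)·31.5657)/1.08=38.5271; Δ=(46.2963−31.5657)/(161.4177−78.8319)=0.1784; B=V−Δ·S=16.2080
Node (0,0) S=97.0000: V=(p*·38.5271+(1−p*)·19.9278)/1.08=30.1937; Δ=(38.5271−19.9278)/(125.1300−61.1100)=0.2905; B=V−Δ·S=2.0129
Check: Δ(0,0)·S0 + B(0,0) = 30.1937 = V0.

(0,0): Delta=0.2905 Bond=2.0129
(1,0): Delta=0.7826 Bond=-27.8989
(1,1): Delta=0.1784 Bond=16.2080
(2,0): Delta=0.0000 Bond=0.0000
(2,1): Delta=0.9610 Bond=-44.1919
(2,2): Delta=0.0000 Bond=46.2963
V0=30.1937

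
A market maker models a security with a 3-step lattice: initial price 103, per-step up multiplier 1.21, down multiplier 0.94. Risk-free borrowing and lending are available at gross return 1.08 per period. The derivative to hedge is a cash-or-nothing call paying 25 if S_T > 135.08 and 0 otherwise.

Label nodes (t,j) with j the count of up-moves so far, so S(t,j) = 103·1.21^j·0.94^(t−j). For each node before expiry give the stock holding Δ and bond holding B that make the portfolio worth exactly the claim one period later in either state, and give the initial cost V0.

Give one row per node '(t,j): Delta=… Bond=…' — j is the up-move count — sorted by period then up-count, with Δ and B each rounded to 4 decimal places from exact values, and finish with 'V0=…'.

Risk-neutral probability p* = (R−d)/(u−d) = (1.08−0.94)/(1.21−0.94) = 0.5185.
At expiry t=3: V(3,0)=0.0000, V(3,1)=0.0000, V(3,2)=25.0000, V(3,3)=25.0000
(2,0): S=91.0108. Δ = (V_up−V_dn)/(S_up−S_dn) = (0.0000−0.0000)/(110.1231−85.5502) = 0.0000. V = [p*·0.0000 + (1−p*)·0.0000]/1.08 = 0.0000. B = V − Δ·S = 0.0000.
(2,1): S=117.1522. Δ = (V_up−V_dn)/(S_up−S_dn) = (25.0000−0.0000)/(141.7542−110.1231) = 0.7904. V = [p*·25.0000 + (1−p*)·0.0000]/1.08 = 12.0027. B = V − Δ·S = -80.5898.
(2,2): S=150.8023. Δ = (V_up−V_dn)/(S_up−S_dn) = (25.0000−25.0000)/(182.4708−141.7542) = 0.0000. V = [p*·25.0000 + (1−p*)·25.0000]/1.08 = 23.1481. B = V − Δ·S = 23.1481.
(1,0): S=96.8200. Δ = (V_up−V_dn)/(S_up−S_dn) = (12.0027−0.0000)/(117.1522−91.0108) = 0.4591. V = [p*·12.0027 + (1−p*)·0.0000]/1.08 = 5.7626. B = V − Δ·S = -38.6920.
(1,1): S=124.6300. Δ = (V_up−V_dn)/(S_up−S_dn) = (23.1481−12.0027)/(150.8023−117.1522) = 0.3312. V = [p*·23.1481 + (1−p*)·12.0027]/1.08 = 16.4647. B = V − Δ·S = -24.8146.
(0,0): S=103.0000. Δ = (V_up−V_dn)/(S_up−S_dn) = (16.4647−5.7626)/(124.6300−96.8200) = 0.3848. V = [p*·16.4647 + (1−p*)·5.7626]/1.08 = 10.4739. B = V − Δ·S = -29.1632.
Check: Δ(0,0)·S0 + B(0,0) = 10.4739 = V0.

(0,0): Delta=0.3848 Bond=-29.1632
(1,0): Delta=0.4591 Bond=-38.6920
(1,1): Delta=0.3312 Bond=-24.8146
(2,0): Delta=0.0000 Bond=0.0000
(2,1): Delta=0.7904 Bond=-80.5898
(2,2): Delta=0.0000 Bond=23.1481
V0=10.4739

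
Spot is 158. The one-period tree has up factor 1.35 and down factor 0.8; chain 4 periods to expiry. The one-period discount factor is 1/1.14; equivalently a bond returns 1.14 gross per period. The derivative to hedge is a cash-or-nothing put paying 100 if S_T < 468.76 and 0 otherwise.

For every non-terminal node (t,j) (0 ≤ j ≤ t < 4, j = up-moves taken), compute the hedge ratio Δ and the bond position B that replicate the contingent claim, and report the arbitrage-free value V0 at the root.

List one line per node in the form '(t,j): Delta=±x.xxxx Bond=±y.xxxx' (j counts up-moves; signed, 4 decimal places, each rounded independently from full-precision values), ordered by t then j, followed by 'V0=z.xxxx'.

(0,0): Delta=-0.1835 Bond=79.5530
(1,0): Delta=0.0000 Bond=67.4972
(1,1): Delta=-0.2507 Bond=105.0156
(2,0): Delta=0.0000 Bond=76.9468
(2,1): Delta=0.0000 Bond=76.9468
(2,2): Delta=-0.3424 Bond=146.1352
(3,0): Delta=0.0000 Bond=87.7193
(3,1): Delta=0.0000 Bond=87.7193
(3,2): Delta=0.0000 Bond=87.7193
(3,3): Delta=-0.4677 Bond=215.3110
V0=50.5614

Risk-neutral probability p* = (R−d)/(u−d) = (1.14−0.8)/(1.35−0.8) = 0.6182.
Terminal payoffs: V(4,0)=100.0000, V(4,1)=100.0000, V(4,2)=100.0000, V(4,3)=100.0000, V(4,4)=0.0000
Node (3,0) S=80.8960: V=(p*·100.0000+(1−p*)·100.0000)/1.14=87.7193; Δ=(100.0000−100.0000)/(109.2096−64.7168)=0.0000; B=V−Δ·S=87.7193
Node (3,1) S=136.5120: V=(p*·100.0000+(1−p*)·100.0000)/1.14=87.7193; Δ=(100.0000−100.0000)/(184.2912−109.2096)=0.0000; B=V−Δ·S=87.7193
Node (3,2) S=230.3640: V=(p*·100.0000+(1−p*)·100.0000)/1.14=87.7193; Δ=(100.0000−100.0000)/(310.9914−184.2912)=0.0000; B=V−Δ·S=87.7193
Node (3,3) S=388.7393: V=(p*·0.0000+(1−p*)·100.0000)/1.14=33.4928; Δ=(0.0000−100.0000)/(524.7980−310.9914)=-0.4677; B=V−Δ·S=215.3110
Node (2,0) S=101.1200: V=(p*·87.7193+(1−p*)·87.7193)/1.14=76.9468; Δ=(87.7193−87.7193)/(136.5120−80.8960)=0.0000; B=V−Δ·S=76.9468
Node (2,1) S=170.6400: V=(p*·87.7193+(1−p*)·87.7193)/1.14=76.9468; Δ=(87.7193−87.7193)/(230.3640−136.5120)=0.0000; B=V−Δ·S=76.9468
Node (2,2) S=287.9550: V=(p*·33.4928+(1−p*)·87.7193)/1.14=47.5416; Δ=(33.4928−87.7193)/(388.7393−230.3640)=-0.3424; B=V−Δ·S=146.1352
Node (1,0) S=126.4000: V=(p*·76.9468+(1−p*)·76.9468)/1.14=67.4972; Δ=(76.9468−76.9468)/(170.6400−101.1200)=0.0000; B=V−Δ·S=67.4972
Node (1,1) S=213.3000: V=(p*·47.5416+(1−p*)·76.9468)/1.14=51.5518; Δ=(47.5416−76.9468)/(287.9550−170.6400)=-0.2507; B=V−Δ·S=105.0156
Node (0,0) S=158.0000: V=(p*·51.5518+(1−p*)·67.4972)/1.14=50.5614; Δ=(51.5518−67.4972)/(213.3000−126.4000)=-0.1835; B=V−Δ·S=79.5530
The time-0 hedge costs 50.5614, which is the no-arbitrage price.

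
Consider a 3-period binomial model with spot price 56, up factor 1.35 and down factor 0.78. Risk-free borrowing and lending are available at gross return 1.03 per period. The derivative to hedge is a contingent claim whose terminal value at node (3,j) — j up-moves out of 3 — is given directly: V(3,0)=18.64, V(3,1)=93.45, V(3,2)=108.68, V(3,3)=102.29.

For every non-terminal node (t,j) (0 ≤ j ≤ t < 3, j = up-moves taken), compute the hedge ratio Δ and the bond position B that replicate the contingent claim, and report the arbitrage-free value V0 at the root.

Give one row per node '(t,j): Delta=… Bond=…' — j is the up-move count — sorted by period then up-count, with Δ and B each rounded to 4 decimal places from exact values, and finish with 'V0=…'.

(0,0): Delta=0.8814 Bond=29.2438
(1,0): Delta=1.8982 Bond=-14.2909
(1,1): Delta=0.1295 Bond=86.9684
(2,0): Delta=3.8522 Bond=-81.2928
(2,1): Delta=0.4531 Bond=70.4941
(2,2): Delta=-0.1098 Bond=114.0041
V0=78.6045

Risk-neutral probability p* = (R−d)/(u−d) = (1.03−0.78)/(1.35−0.78) = 0.4386.
Terminal values V(3,·): V(3,0)=18.6400, V(3,1)=93.4500, V(3,2)=108.6800, V(3,3)=102.2900
Node (2,0) S=34.0704: V=(p*·93.4500+(1−p*)·18.6400)/1.03=49.9528; Δ=(93.4500−18.6400)/(45.9950−26.5749)=3.8522; B=V−Δ·S=-81.2928
Node (2,1) S=58.9680: V=(p*·108.6800+(1−p*)·93.4500)/1.03=97.2134; Δ=(108.6800−93.4500)/(79.6068−45.9950)=0.4531; B=V−Δ·S=70.4941
Node (2,2) S=102.0600: V=(p*·102.2900+(1−p*)·108.6800)/1.03=102.7936; Δ=(102.2900−108.6800)/(137.7810−79.6068)=-0.1098; B=V−Δ·S=114.0041
Node (1,0) S=43.6800: V=(p*·97.2134+(1−p*)·49.9528)/1.03=68.6225; Δ=(97.2134−49.9528)/(58.9680−34.0704)=1.8982; B=V−Δ·S=-14.2909
Node (1,1) S=75.6000: V=(p*·102.7936+(1−p*)·97.2134)/1.03=96.7581; Δ=(102.7936−97.2134)/(102.0600−58.9680)=0.1295; B=V−Δ·S=86.9684
Node (0,0) S=56.0000: V=(p*·96.7581+(1−p*)·68.6225)/1.03=78.6045; Δ=(96.7581−68.6225)/(75.6000−43.6800)=0.8814; B=V−Δ·S=29.2438
Root portfolio cost Δ·56+B reproduces V0=78.6045.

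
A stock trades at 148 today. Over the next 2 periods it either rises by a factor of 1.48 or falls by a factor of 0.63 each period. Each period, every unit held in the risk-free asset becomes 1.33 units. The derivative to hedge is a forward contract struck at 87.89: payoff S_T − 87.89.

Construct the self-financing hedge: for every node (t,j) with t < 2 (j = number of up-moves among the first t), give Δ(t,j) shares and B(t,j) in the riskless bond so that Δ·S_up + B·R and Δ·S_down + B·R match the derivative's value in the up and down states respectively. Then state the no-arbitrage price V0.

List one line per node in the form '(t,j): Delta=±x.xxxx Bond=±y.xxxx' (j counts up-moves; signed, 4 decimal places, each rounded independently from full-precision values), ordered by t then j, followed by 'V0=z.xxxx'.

(0,0): Delta=1.0000 Bond=-49.6862
(1,0): Delta=1.0000 Bond=-66.0827
(1,1): Delta=1.0000 Bond=-66.0827
V0=98.3138

The replicating-portfolio and risk-neutral prices coincide; use p* = (1.33−0.63)/(1.48−0.63) = 0.8235 for the latter.
Payoff layer (t=2): V(2,0)=-29.1488, V(2,1)=50.1052, V(2,2)=236.2892
  t=1,j=0: stock 93.2400 → up 137.9952 (V=50.1052), down 58.7412 (V=-29.1488). Price 27.1573; hedge Δ=1.0000, bond B=-66.0827.
  t=1,j=1: stock 219.0400 → up 324.1792 (V=236.2892), down 137.9952 (V=50.1052). Price 152.9573; hedge Δ=1.0000, bond B=-66.0827.
  t=0,j=0: stock 148.0000 → up 219.0400 (V=152.9573), down 93.2400 (V=27.1573). Price 98.3138; hedge Δ=1.0000, bond B=-49.6862.
Root portfolio cost Δ·148+B reproduces V0=98.3138.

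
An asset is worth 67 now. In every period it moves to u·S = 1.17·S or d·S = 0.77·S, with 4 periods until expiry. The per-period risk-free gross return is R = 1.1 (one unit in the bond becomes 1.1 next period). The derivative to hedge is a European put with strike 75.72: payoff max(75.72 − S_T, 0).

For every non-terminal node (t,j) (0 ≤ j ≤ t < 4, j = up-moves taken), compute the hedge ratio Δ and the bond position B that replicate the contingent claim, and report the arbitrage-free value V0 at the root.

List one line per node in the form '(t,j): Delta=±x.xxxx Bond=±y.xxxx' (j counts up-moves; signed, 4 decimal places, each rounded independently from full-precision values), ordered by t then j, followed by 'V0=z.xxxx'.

(0,0): Delta=-0.2551 Bond=19.4323
(1,0): Delta=-0.8117 Bond=50.0903
(1,1): Delta=-0.1774 Bond=15.2846
(2,0): Delta=-1.0000 Bond=62.5785
(2,1): Delta=-0.7854 Bond=53.5128
(2,2): Delta=-0.0925 Bond=9.0282
(3,0): Delta=-1.0000 Bond=68.8364
(3,1): Delta=-1.0000 Bond=68.8364
(3,2): Delta=-0.7555 Bond=56.7487
(3,3): Delta=0.0000 Bond=0.0000
V0=2.3388

No-arbitrage ⇒ martingale measure with p* = (R−d)/(u−d) = 0.8250.
Terminal payoffs: V(4,0)=52.1675, V(4,1)=39.9324, V(4,2)=21.3414, V(4,3)=0.0000, V(4,4)=0.0000
  t=3,j=0: stock 30.5877 → up 35.7876 (V=39.9324), down 23.5525 (V=52.1675). Price 38.2487; hedge Δ=-1.0000, bond B=68.8364.
  t=3,j=1: stock 46.4774 → up 54.3786 (V=21.3414), down 35.7876 (V=39.9324). Price 22.3589; hedge Δ=-1.0000, bond B=68.8364.
  t=3,j=2: stock 70.6216 → up 82.6272 (V=0.0000), down 54.3786 (V=21.3414). Price 3.3952; hedge Δ=-0.7555, bond B=56.7487.
  t=3,j=3: stock 107.3081 → up 125.5504 (V=0.0000), down 82.6272 (V=0.0000). Price 0.0000; hedge Δ=0.0000, bond B=0.0000.
  t=2,j=0: stock 39.7243 → up 46.4774 (V=22.3589), down 30.5877 (V=38.2487). Price 22.8542; hedge Δ=-1.0000, bond B=62.5785.
  t=2,j=1: stock 60.3603 → up 70.6216 (V=3.3952), down 46.4774 (V=22.3589). Price 6.1035; hedge Δ=-0.7854, bond B=53.5128.
  t=2,j=2: stock 91.7163 → up 107.3081 (V=0.0000), down 70.6216 (V=3.3952). Price 0.5401; hedge Δ=-0.0925, bond B=9.0282.
  t=1,j=0: stock 51.5900 → up 60.3603 (V=6.1035), down 39.7243 (V=22.8542). Price 8.2135; hedge Δ=-0.8117, bond B=50.0903.
  t=1,j=1: stock 78.3900 → up 91.7163 (V=0.5401), down 60.3603 (V=6.1035). Price 1.3761; hedge Δ=-0.1774, bond B=15.2846.
  t=0,j=0: stock 67.0000 → up 78.3900 (V=1.3761), down 51.5900 (V=8.2135). Price 2.3388; hedge Δ=-0.2551, bond B=19.4323.
Root portfolio cost Δ·67+B reproduces V0=2.3388.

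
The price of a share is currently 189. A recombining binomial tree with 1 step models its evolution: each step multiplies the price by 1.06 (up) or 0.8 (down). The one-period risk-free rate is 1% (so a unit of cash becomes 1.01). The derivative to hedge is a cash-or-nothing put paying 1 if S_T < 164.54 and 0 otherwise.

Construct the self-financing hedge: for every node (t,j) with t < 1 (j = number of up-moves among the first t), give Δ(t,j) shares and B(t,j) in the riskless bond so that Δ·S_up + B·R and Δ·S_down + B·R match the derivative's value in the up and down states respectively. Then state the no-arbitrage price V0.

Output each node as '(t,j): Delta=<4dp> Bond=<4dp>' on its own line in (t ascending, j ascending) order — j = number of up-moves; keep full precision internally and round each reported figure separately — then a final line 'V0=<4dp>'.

(0,0): Delta=-0.0204 Bond=4.0366
V0=0.1904

Under the risk-neutral measure, an up-move has probability p* = (R−d)/(u−d) = 0.8077 and values discount at R = 1.01.
Terminal values V(1,·): V(1,0)=1.0000, V(1,1)=0.0000
Node (0,0) S=189.0000: V=(p*·0.0000+(1−p*)·1.0000)/1.01=0.1904; Δ=(0.0000−1.0000)/(200.3400−151.2000)=-0.0204; B=V−Δ·S=4.0366
Self-financing check: at every node Δ·S+B equals the discounted successor values.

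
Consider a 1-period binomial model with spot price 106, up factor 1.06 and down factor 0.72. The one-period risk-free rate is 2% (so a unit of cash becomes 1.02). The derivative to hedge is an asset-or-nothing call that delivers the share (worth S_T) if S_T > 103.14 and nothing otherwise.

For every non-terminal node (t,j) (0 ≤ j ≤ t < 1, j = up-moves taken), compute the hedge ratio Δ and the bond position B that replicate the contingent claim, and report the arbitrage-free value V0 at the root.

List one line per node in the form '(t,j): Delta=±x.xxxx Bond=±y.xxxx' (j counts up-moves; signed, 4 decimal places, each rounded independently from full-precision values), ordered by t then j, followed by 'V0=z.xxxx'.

Risk-neutral probability p* = (R−d)/(u−d) = (1.02−0.72)/(1.06−0.72) = 0.8824.
Terminal values V(1,·): V(1,0)=0.0000, V(1,1)=112.3600
  t=0,j=0: stock 106.0000 → up 112.3600 (V=112.3600), down 76.3200 (V=0.0000). Price 97.1972; hedge Δ=3.1176, bond B=-233.2734.
The time-0 hedge costs 97.1972, which is the no-arbitrage price.

(0,0): Delta=3.1176 Bond=-233.2734
V0=97.1972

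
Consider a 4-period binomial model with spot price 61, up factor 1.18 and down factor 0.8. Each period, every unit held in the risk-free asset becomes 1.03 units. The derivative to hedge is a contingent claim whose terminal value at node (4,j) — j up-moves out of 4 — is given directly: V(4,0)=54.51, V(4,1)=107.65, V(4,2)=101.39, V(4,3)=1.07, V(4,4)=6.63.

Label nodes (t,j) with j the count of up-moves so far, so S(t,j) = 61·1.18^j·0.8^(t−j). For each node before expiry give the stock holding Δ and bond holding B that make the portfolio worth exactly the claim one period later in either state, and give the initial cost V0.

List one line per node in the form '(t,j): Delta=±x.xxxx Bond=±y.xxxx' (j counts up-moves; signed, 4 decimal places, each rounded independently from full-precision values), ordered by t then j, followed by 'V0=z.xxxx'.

(0,0): Delta=-1.6104 Bond=145.6320
(1,0): Delta=-1.5993 Bond=149.4553
(1,1): Delta=-1.6154 Bond=150.3567
(2,0): Delta=1.1248 Bond=47.5914
(2,1): Delta=-2.8037 Bond=223.2961
(2,2): Delta=-1.0900 Bond=110.2400
(3,0): Delta=4.4775 Bond=-55.6929
(3,1): Delta=-0.3576 Bond=117.3097
(3,2): Delta=-3.8853 Bond=303.4854
(3,3): Delta=0.1460 Bond=-10.3255
V0=47.3953

Under the risk-neutral measure, an up-move has probability p* = (R−d)/(u−d) = 0.6053 and values discount at R = 1.03.
Terminal values V(4,·): V(4,0)=54.5100, V(4,1)=107.6500, V(4,2)=101.3900, V(4,3)=1.0700, V(4,4)=6.6300
Node (3,0) S=31.2320: V=(p*·107.6500+(1−p*)·54.5100)/1.03=84.1492; Δ=(107.6500−54.5100)/(36.8538−24.9856)=4.4775; B=V−Δ·S=-55.6929
Node (3,1) S=46.0672: V=(p*·101.3900+(1−p*)·107.6500)/1.03=100.8360; Δ=(101.3900−107.6500)/(54.3593−36.8538)=-0.3576; B=V−Δ·S=117.3097
Node (3,2) S=67.9491: V=(p*·1.0700+(1−p*)·101.3900)/1.03=39.4854; Δ=(1.0700−101.3900)/(80.1800−54.3593)=-3.8853; B=V−Δ·S=303.4854
Node (3,3) S=100.2250: V=(p*·6.6300+(1−p*)·1.0700)/1.03=4.3061; Δ=(6.6300−1.0700)/(118.2654−80.1800)=0.1460; B=V−Δ·S=-10.3255
Node (2,0) S=39.0400: V=(p*·100.8360+(1−p*)·84.1492)/1.03=91.5040; Δ=(100.8360−84.1492)/(46.0672−31.2320)=1.1248; B=V−Δ·S=47.5914
Node (2,1) S=57.5840: V=(p*·39.4854+(1−p*)·100.8360)/1.03=61.8473; Δ=(39.4854−100.8360)/(67.9491−46.0672)=-2.8037; B=V−Δ·S=223.2961
Node (2,2) S=84.9364: V=(p*·4.3061+(1−p*)·39.4854)/1.03=17.6628; Δ=(4.3061−39.4854)/(100.2250−67.9491)=-1.0900; B=V−Δ·S=110.2400
Node (1,0) S=48.8000: V=(p*·61.8473+(1−p*)·91.5040)/1.03=71.4116; Δ=(61.8473−91.5040)/(57.5840−39.0400)=-1.5993; B=V−Δ·S=149.4553
Node (1,1) S=71.9800: V=(p*·17.6628+(1−p*)·61.8473)/1.03=34.0816; Δ=(17.6628−61.8473)/(84.9364−57.5840)=-1.6154; B=V−Δ·S=150.3567
Node (0,0) S=61.0000: V=(p*·34.0816+(1−p*)·71.4116)/1.03=47.3953; Δ=(34.0816−71.4116)/(71.9800−48.8000)=-1.6104; B=V−Δ·S=145.6320
Each (Δ,B) replicates both successor values, so the strategy is self-financing and V0 is arbitrage-free.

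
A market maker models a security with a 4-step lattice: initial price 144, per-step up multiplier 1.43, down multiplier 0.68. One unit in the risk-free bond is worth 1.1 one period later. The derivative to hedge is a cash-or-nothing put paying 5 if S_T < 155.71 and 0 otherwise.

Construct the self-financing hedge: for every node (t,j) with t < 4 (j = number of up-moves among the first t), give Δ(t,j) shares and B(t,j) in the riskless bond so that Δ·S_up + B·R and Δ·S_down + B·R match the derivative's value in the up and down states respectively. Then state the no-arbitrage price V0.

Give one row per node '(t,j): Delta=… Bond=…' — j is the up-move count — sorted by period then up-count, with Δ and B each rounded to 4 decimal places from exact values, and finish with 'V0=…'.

(0,0): Delta=-0.0144 Bond=4.0971
(1,0): Delta=-0.0176 Bond=4.8247
(1,1): Delta=-0.0132 Bond=4.2570
(2,0): Delta=0.0000 Bond=4.1322
(2,1): Delta=-0.0242 Bond=6.2303
(2,2): Delta=-0.0091 Bond=3.4667
(3,0): Delta=0.0000 Bond=4.5455
(3,1): Delta=0.0000 Bond=4.5455
(3,2): Delta=-0.0333 Bond=8.6667
(3,3): Delta=0.0000 Bond=0.0000
V0=2.0237

Since d<R<u, set p* = (R−d)/(u−d) = 0.5600; price each node as the discounted p*-expectation of its children.
At expiry t=4: V(4,0)=5.0000, V(4,1)=5.0000, V(4,2)=5.0000, V(4,3)=0.0000, V(4,4)=0.0000
(3,0): S=45.2782. Δ = (V_up−V_dn)/(S_up−S_dn) = (5.0000−5.0000)/(64.7478−30.7892) = 0.0000. V = [p*·5.0000 + (1−p*)·5.0000]/1.1 = 4.5455. B = V − Δ·S = 4.5455.
(3,1): S=95.2174. Δ = (V_up−V_dn)/(S_up−S_dn) = (5.0000−5.0000)/(136.1609−64.7478) = 0.0000. V = [p*·5.0000 + (1−p*)·5.0000]/1.1 = 4.5455. B = V − Δ·S = 4.5455.
(3,2): S=200.2366. Δ = (V_up−V_dn)/(S_up−S_dn) = (0.0000−5.0000)/(286.3383−136.1609) = -0.0333. V = [p*·0.0000 + (1−p*)·5.0000]/1.1 = 2.0000. B = V − Δ·S = 8.6667.
(3,3): S=421.0858. Δ = (V_up−V_dn)/(S_up−S_dn) = (0.0000−0.0000)/(602.1527−286.3383) = 0.0000. V = [p*·0.0000 + (1−p*)·0.0000]/1.1 = 0.0000. B = V − Δ·S = 0.0000.
(2,0): S=66.5856. Δ = (V_up−V_dn)/(S_up−S_dn) = (4.5455−4.5455)/(95.2174−45.2782) = 0.0000. V = [p*·4.5455 + (1−p*)·4.5455]/1.1 = 4.1322. B = V − Δ·S = 4.1322.
(2,1): S=140.0256. Δ = (V_up−V_dn)/(S_up−S_dn) = (2.0000−4.5455)/(200.2366−95.2174) = -0.0242. V = [p*·2.0000 + (1−p*)·4.5455]/1.1 = 2.8364. B = V − Δ·S = 6.2303.
(2,2): S=294.4656. Δ = (V_up−V_dn)/(S_up−S_dn) = (0.0000−2.0000)/(421.0858−200.2366) = -0.0091. V = [p*·0.0000 + (1−p*)·2.0000]/1.1 = 0.8000. B = V − Δ·S = 3.4667.
(1,0): S=97.9200. Δ = (V_up−V_dn)/(S_up−S_dn) = (2.8364−4.1322)/(140.0256−66.5856) = -0.0176. V = [p*·2.8364 + (1−p*)·4.1322]/1.1 = 3.0969. B = V − Δ·S = 4.8247.
(1,1): S=205.9200. Δ = (V_up−V_dn)/(S_up−S_dn) = (0.8000−2.8364)/(294.4656−140.0256) = -0.0132. V = [p*·0.8000 + (1−p*)·2.8364]/1.1 = 1.5418. B = V − Δ·S = 4.2570.
(0,0): S=144.0000. Δ = (V_up−V_dn)/(S_up−S_dn) = (1.5418−3.0969)/(205.9200−97.9200) = -0.0144. V = [p*·1.5418 + (1−p*)·3.0969]/1.1 = 2.0237. B = V − Δ·S = 4.0971.
Each (Δ,B) replicates both successor values, so the strategy is self-financing and V0 is arbitrage-free.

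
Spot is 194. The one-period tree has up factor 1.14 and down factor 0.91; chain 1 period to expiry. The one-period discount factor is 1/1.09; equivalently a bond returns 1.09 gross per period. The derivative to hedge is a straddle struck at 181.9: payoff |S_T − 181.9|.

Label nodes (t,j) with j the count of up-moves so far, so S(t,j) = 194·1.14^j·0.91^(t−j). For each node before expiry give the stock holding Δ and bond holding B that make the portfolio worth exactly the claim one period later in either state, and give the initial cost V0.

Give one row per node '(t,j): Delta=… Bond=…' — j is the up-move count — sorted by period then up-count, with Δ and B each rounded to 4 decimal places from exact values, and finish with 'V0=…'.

The replicating-portfolio and risk-neutral prices coincide; use p* = (1.09−0.91)/(1.14−0.91) = 0.7826 for the latter.
At expiry t=1: V(1,0)=5.3600, V(1,1)=39.2600
(0,0): S=194.0000. Δ = (V_up−V_dn)/(S_up−S_dn) = (39.2600−5.3600)/(221.1600−176.5400) = 0.7597. V = [p*·39.2600 + (1−p*)·5.3600]/1.09 = 29.2573. B = V − Δ·S = -118.1340.
Root portfolio cost Δ·194+B reproduces V0=29.2573.

(0,0): Delta=0.7597 Bond=-118.1340
V0=29.2573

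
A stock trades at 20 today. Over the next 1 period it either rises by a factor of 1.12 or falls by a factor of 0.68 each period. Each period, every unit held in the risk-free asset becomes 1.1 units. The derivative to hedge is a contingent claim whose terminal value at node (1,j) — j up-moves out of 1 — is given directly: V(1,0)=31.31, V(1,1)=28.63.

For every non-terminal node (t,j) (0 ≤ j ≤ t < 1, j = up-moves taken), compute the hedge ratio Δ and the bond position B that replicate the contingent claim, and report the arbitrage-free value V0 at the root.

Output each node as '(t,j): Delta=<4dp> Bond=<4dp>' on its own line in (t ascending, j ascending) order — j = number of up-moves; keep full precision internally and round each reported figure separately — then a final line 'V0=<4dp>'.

(0,0): Delta=-0.3045 Bond=32.2289
V0=26.1380

The replicating-portfolio and risk-neutral prices coincide; use p* = (1.1−0.68)/(1.12−0.68) = 0.9545 for the latter.
Terminal values V(1,·): V(1,0)=31.3100, V(1,1)=28.6300
Node (0,0) S=20.0000: V=(p*·28.6300+(1−p*)·31.3100)/1.1=26.1380; Δ=(28.6300−31.3100)/(22.4000−13.6000)=-0.3045; B=V−Δ·S=32.2289
Root portfolio cost Δ·20+B reproduces V0=26.1380.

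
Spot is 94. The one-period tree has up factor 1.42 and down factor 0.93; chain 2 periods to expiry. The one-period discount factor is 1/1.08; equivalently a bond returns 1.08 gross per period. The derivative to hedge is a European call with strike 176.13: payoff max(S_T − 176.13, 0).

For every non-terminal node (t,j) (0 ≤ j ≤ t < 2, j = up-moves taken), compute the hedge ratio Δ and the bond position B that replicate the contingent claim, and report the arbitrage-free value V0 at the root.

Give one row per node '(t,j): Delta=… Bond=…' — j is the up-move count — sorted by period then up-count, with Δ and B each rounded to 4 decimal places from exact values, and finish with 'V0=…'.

(0,0): Delta=0.0825 Bond=-6.6806
(1,0): Delta=0.0000 Bond=0.0000
(1,1): Delta=0.2051 Bond=-23.5691
V0=1.0775

No-arbitrage ⇒ martingale measure with p* = (R−d)/(u−d) = 0.3061.
Terminal values V(2,·): V(2,0)=0.0000, V(2,1)=0.0000, V(2,2)=13.4116
Node (1,0) S=87.4200: V=(p*·0.0000+(1−p*)·0.0000)/1.08=0.0000; Δ=(0.0000−0.0000)/(124.1364−81.3006)=0.0000; B=V−Δ·S=0.0000
Node (1,1) S=133.4800: V=(p*·13.4116+(1−p*)·0.0000)/1.08=3.8015; Δ=(13.4116−0.0000)/(189.5416−124.1364)=0.2051; B=V−Δ·S=-23.5691
Node (0,0) S=94.0000: V=(p*·3.8015+(1−p*)·0.0000)/1.08=1.0775; Δ=(3.8015−0.0000)/(133.4800−87.4200)=0.0825; B=V−Δ·S=-6.6806
Each (Δ,B) replicates both successor values, so the strategy is self-financing and V0 is arbitrage-free.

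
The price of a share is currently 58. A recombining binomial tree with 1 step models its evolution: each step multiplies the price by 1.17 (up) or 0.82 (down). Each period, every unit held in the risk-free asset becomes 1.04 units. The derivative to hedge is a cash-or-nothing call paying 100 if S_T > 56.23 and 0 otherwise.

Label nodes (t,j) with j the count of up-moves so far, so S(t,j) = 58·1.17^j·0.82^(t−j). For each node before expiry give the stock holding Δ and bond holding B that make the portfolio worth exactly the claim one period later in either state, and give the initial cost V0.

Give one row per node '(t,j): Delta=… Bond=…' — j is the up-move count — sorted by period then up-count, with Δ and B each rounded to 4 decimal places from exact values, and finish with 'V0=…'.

(0,0): Delta=4.9261 Bond=-225.2747
V0=60.4396

Risk-neutral probability p* = (R−d)/(u−d) = (1.04−0.82)/(1.17−0.82) = 0.6286.
Terminal payoffs: V(1,0)=0.0000, V(1,1)=100.0000
Node (0,0) S=58.0000: V=(p*·100.0000+(1−p*)·0.0000)/1.04=60.4396; Δ=(100.0000−0.0000)/(67.8600−47.5600)=4.9261; B=V−Δ·S=-225.2747
Each (Δ,B) replicates both successor values, so the strategy is self-financing and V0 is arbitrage-free.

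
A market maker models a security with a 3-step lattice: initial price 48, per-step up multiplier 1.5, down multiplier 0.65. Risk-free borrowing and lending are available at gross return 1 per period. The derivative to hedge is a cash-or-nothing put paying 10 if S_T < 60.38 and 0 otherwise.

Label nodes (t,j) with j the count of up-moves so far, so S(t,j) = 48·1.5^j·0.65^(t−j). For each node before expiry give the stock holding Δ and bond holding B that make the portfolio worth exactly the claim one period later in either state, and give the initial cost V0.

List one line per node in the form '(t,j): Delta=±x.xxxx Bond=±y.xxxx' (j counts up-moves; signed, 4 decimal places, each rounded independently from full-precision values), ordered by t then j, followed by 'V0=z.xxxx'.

The replicating-portfolio and risk-neutral prices coincide; use p* = (1−0.65)/(1.5−0.65) = 0.4118 for the latter.
At expiry t=3: V(3,0)=10.0000, V(3,1)=10.0000, V(3,2)=0.0000, V(3,3)=0.0000
  t=2,j=0: stock 20.2800 → up 30.4200 (V=10.0000), down 13.1820 (V=10.0000). Price 10.0000; hedge Δ=0.0000, bond B=10.0000.
  t=2,j=1: stock 46.8000 → up 70.2000 (V=0.0000), down 30.4200 (V=10.0000). Price 5.8824; hedge Δ=-0.2514, bond B=17.6471.
  t=2,j=2: stock 108.0000 → up 162.0000 (V=0.0000), down 70.2000 (V=0.0000). Price 0.0000; hedge Δ=0.0000, bond B=0.0000.
  t=1,j=0: stock 31.2000 → up 46.8000 (V=5.8824), down 20.2800 (V=10.0000). Price 8.3045; hedge Δ=-0.1553, bond B=13.1488.
  t=1,j=1: stock 72.0000 → up 108.0000 (V=0.0000), down 46.8000 (V=5.8824). Price 3.4602; hedge Δ=-0.0961, bond B=10.3806.
  t=0,j=0: stock 48.0000 → up 72.0000 (V=3.4602), down 31.2000 (V=8.3045). Price 6.3098; hedge Δ=-0.1187, bond B=12.0090.
The time-0 hedge costs 6.3098, which is the no-arbitrage price.

(0,0): Delta=-0.1187 Bond=12.0090
(1,0): Delta=-0.1553 Bond=13.1488
(1,1): Delta=-0.0961 Bond=10.3806
(2,0): Delta=0.0000 Bond=10.0000
(2,1): Delta=-0.2514 Bond=17.6471
(2,2): Delta=0.0000 Bond=0.0000
V0=6.3098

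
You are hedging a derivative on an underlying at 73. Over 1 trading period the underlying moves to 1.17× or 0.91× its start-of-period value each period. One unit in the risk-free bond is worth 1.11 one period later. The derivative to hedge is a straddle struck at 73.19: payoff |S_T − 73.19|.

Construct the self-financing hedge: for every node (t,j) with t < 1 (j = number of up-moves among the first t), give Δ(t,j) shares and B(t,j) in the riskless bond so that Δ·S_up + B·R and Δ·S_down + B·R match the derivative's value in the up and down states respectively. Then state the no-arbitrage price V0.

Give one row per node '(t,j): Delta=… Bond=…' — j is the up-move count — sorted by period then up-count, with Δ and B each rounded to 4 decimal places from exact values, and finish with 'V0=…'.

(0,0): Delta=0.2877 Bond=-11.1261
V0=9.8739

Risk-neutral probability p* = (R−d)/(u−d) = (1.11−0.91)/(1.17−0.91) = 0.7692.
Terminal values V(1,·): V(1,0)=6.7600, V(1,1)=12.2200
(0,0): S=73.0000. Δ = (V_up−V_dn)/(S_up−S_dn) = (12.2200−6.7600)/(85.4100−66.4300) = 0.2877. V = [p*·12.2200 + (1−p*)·6.7600]/1.11 = 9.8739. B = V − Δ·S = -11.1261.
Each (Δ,B) replicates both successor values, so the strategy is self-financing and V0 is arbitrage-free.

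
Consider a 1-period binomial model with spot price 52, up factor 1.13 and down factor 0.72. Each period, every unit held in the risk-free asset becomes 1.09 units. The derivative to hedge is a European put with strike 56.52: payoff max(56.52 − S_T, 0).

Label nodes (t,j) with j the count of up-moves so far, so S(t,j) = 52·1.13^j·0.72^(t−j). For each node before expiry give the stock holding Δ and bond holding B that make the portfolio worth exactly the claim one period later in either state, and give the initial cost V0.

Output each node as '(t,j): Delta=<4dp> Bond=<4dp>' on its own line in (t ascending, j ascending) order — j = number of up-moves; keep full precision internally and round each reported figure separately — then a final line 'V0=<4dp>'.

(0,0): Delta=-0.8949 Bond=48.2443
V0=1.7078

No-arbitrage ⇒ martingale measure with p* = (R−d)/(u−d) = 0.9024.
Payoff layer (t=1): V(1,0)=19.0800, V(1,1)=0.0000
  t=0,j=0: stock 52.0000 → up 58.7600 (V=0.0000), down 37.4400 (V=19.0800). Price 1.7078; hedge Δ=-0.8949, bond B=48.2443.
Each (Δ,B) replicates both successor values, so the strategy is self-financing and V0 is arbitrage-free.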